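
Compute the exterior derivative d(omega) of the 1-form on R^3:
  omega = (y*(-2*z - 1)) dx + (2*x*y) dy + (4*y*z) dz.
d(omega) = (2*y + 2*z + 1) dx ∧ dy + (2*y) dx ∧ dz + (4*z) dy ∧ dz

For a 1-form omega = sum_i f_i dx_i, the exterior derivative is
  d(omega) = sum_{i < j} (∂f_j/∂x_i - ∂f_i/∂x_j) dx_i ∧ dx_j.
  coefficient of dx ∧ dy: ∂f_2/∂x - ∂f_1/∂y = ∂(2*x*y)/∂x - ∂(y*(-2*z - 1))/∂y = 2*y + 2*z + 1
  coefficient of dx ∧ dz: ∂f_3/∂x - ∂f_1/∂z = ∂(4*y*z)/∂x - ∂(y*(-2*z - 1))/∂z = 2*y
  coefficient of dy ∧ dz: ∂f_3/∂y - ∂f_2/∂z = ∂(4*y*z)/∂y - ∂(2*x*y)/∂z = 4*z
Assembling: d(omega) = (2*y + 2*z + 1) dx ∧ dy + (2*y) dx ∧ dz + (4*z) dy ∧ dz.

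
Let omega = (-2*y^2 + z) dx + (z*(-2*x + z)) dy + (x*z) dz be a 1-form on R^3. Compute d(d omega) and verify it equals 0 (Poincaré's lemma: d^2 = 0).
d(d omega) = 0

Step 1: d omega = sum_{i<j} (∂f_j/∂x_i - ∂f_i/∂x_j) dx_i ∧ dx_j:
  coeff of dx ∧ dy: 4*y - 2*z
  coeff of dx ∧ dz: z - 1
  coeff of dy ∧ dz: 2*x - 2*z
Step 2: Apply d again to each 2-form coefficient. The only possible 3-form in R^3 is dx ∧ dy ∧ dz, with coefficient
  ∂(coeff of dy∧dz)/∂x - ∂(coeff of dx∧dz)/∂y + ∂(coeff of dx∧dy)/∂z
  = ∂/∂x (2*x - 2*z) - ∂/∂y (z - 1) + ∂/∂z (4*y - 2*z).
Each of these terms simplifies to sums of mixed partials that cancel in pairs. The result is 0 (by equality of mixed partials for smooth functions — Schwarz / Clairaut).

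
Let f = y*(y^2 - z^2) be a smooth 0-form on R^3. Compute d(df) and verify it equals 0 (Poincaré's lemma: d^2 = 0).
d(df) = 0

Step 1: df = sum_i (∂f/∂x_i) dx_i = (0) dx + (3*y^2 - z^2) dy + (-2*y*z) dz.
Step 2: Apply d again. Using the 1-form formula, the coefficient of dx ∧ dy in d(df) is ∂^2 f/∂x ∂y - ∂^2 f/∂y ∂x = (0) - (0) = 0 (equality of mixed partials for smooth f).
Similarly for dx ∧ dz and dy ∧ dz — all coefficients vanish. So d(df) = 0.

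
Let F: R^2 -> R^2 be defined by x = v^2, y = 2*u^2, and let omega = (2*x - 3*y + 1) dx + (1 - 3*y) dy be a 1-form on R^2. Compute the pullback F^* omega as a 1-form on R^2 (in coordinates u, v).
F^* omega = (-24*u^3 + 4*u) du + (2*v*(-6*u^2 + 2*v^2 + 1)) dv

Using F^*(f dg) = (f ∘ F) d(g ∘ F), substitute each coordinate x_i by F_i(u, v) in f_i, and replace dx_i by d F_i = (∂F_i/∂u) du + (∂F_i/∂v) dv.
  For the x component: f_1(F) = -6*u^2 + 2*v^2 + 1; d F_1 = (0) du + (2*v) dv
  For the y component: f_2(F) = 1 - 6*u^2; d F_2 = (4*u) du + (0) dv
Combining and collecting du, dv coefficients:
  coeff of du: -24*u^3 + 4*u
  coeff of dv: 2*v*(-6*u^2 + 2*v^2 + 1)
F^* omega = (-24*u^3 + 4*u) du + (2*v*(-6*u^2 + 2*v^2 + 1)) dv.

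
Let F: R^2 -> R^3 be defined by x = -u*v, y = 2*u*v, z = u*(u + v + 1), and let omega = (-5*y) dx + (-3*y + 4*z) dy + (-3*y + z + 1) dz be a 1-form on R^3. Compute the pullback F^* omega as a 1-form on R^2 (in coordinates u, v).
F^* omega = (2*u^3 - u^2*v + 3*u^2 + u*v^2 + 4*u*v + 3*u + v + 1) du + (u*(9*u^2 + u*v + 9*u + 1)) dv

Using F^*(f dg) = (f ∘ F) d(g ∘ F), substitute each coordinate x_i by F_i(u, v) in f_i, and replace dx_i by d F_i = (∂F_i/∂u) du + (∂F_i/∂v) dv.
  For the x component: f_1(F) = -10*u*v; d F_1 = (-v) du + (-u) dv
  For the y component: f_2(F) = 2*u*(2*u - v + 2); d F_2 = (2*v) du + (2*u) dv
  For the z component: f_3(F) = u^2 - 5*u*v + u + 1; d F_3 = (2*u + v + 1) du + (u) dv
Combining and collecting du, dv coefficients:
  coeff of du: 2*u^3 - u^2*v + 3*u^2 + u*v^2 + 4*u*v + 3*u + v + 1
  coeff of dv: u*(9*u^2 + u*v + 9*u + 1)
F^* omega = (2*u^3 - u^2*v + 3*u^2 + u*v^2 + 4*u*v + 3*u + v + 1) du + (u*(9*u^2 + u*v + 9*u + 1)) dv.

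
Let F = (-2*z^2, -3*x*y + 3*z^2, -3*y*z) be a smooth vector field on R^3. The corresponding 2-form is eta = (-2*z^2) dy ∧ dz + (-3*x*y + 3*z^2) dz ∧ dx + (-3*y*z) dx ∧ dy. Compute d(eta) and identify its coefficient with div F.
d(eta) = (-3*x - 3*y) dx ∧ dy ∧ dz; div F = -3*x - 3*y

For a 2-form in R^3 of the form above, applying d gives a 3-form with coefficient ∂P/∂x + ∂Q/∂y + ∂R/∂z:
  ∂P/∂x = 0
  ∂Q/∂y = -3*x
  ∂R/∂z = -3*y
Sum = -3*x - 3*y, which is exactly div F.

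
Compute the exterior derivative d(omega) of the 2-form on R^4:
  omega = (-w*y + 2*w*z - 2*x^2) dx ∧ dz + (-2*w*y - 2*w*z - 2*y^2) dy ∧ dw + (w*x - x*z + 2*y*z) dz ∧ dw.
d(omega) = (w) dx ∧ dy ∧ dz + (w - y + z) dx ∧ dz ∧ dw + (2*w + 2*z) dy ∧ dz ∧ dw

For a 2-form omega = sum_{i<j} g_{ij} dx_i ∧ dx_j, the exterior derivative is
  d(omega) = sum_{i<j} d(g_{ij}) ∧ dx_i ∧ dx_j = sum_{i<j, k} (∂g_{ij}/∂x_k) dx_k ∧ dx_i ∧ dx_j.
Expand each term, using dx_k ∧ dx_i ∧ dx_j = sgn(permutation) dx_{(a)} ∧ dx_{(b)} ∧ dx_{(c)} with (a < b < c) sorted:
  d(-w*y + 2*w*z - 2*x^2) includes (∂/∂y)(-w*y + 2*w*z - 2*x^2) dy = (-w) dy, which multiplied by dx ∧ dz gives (w) dx ∧ dy ∧ dz
  d(-w*y + 2*w*z - 2*x^2) includes (∂/∂w)(-w*y + 2*w*z - 2*x^2) dw = (-y + 2*z) dw, which multiplied by dx ∧ dz gives (-y + 2*z) dx ∧ dz ∧ dw
  d(-2*w*y - 2*w*z - 2*y^2) includes (∂/∂z)(-2*w*y - 2*w*z - 2*y^2) dz = (-2*w) dz, which multiplied by dy ∧ dw gives (2*w) dy ∧ dz ∧ dw
  d(w*x - x*z + 2*y*z) includes (∂/∂x)(w*x - x*z + 2*y*z) dx = (w - z) dx, which multiplied by dz ∧ dw gives (w - z) dx ∧ dz ∧ dw
  d(w*x - x*z + 2*y*z) includes (∂/∂y)(w*x - x*z + 2*y*z) dy = (2*z) dy, which multiplied by dz ∧ dw gives (2*z) dy ∧ dz ∧ dw
Collecting like 3-forms: d(omega) = (w) dx ∧ dy ∧ dz + (w - y + z) dx ∧ dz ∧ dw + (2*w + 2*z) dy ∧ dz ∧ dw.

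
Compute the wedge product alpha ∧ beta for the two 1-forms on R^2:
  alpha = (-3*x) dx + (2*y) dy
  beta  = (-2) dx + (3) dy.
alpha ∧ beta = (-9*x + 4*y) dx ∧ dy

Distribute the wedge, using dx_i ∧ dx_j = -dx_j ∧ dx_i and dx_i ∧ dx_i = 0. For each pair (i, j) with i < j, the coefficient of dx_i ∧ dx_j in alpha ∧ beta is (alpha_i * beta_j - alpha_j * beta_i). Collecting: alpha ∧ beta = (-9*x + 4*y) dx ∧ dy.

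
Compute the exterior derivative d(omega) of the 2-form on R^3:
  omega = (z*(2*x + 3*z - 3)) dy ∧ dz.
d(omega) = (2*z) dx ∧ dy ∧ dz

For a 2-form omega = sum_{i<j} g_{ij} dx_i ∧ dx_j, the exterior derivative is
  d(omega) = sum_{i<j} d(g_{ij}) ∧ dx_i ∧ dx_j = sum_{i<j, k} (∂g_{ij}/∂x_k) dx_k ∧ dx_i ∧ dx_j.
Expand each term, using dx_k ∧ dx_i ∧ dx_j = sgn(permutation) dx_{(a)} ∧ dx_{(b)} ∧ dx_{(c)} with (a < b < c) sorted:
  d(z*(2*x + 3*z - 3)) includes (∂/∂x)(z*(2*x + 3*z - 3)) dx = (2*z) dx, which multiplied by dy ∧ dz gives (2*z) dx ∧ dy ∧ dz
Collecting like 3-forms: d(omega) = (2*z) dx ∧ dy ∧ dz.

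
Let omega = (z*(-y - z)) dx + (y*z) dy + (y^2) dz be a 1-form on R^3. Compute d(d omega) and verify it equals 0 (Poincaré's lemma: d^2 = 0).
d(d omega) = 0

Step 1: d omega = sum_{i<j} (∂f_j/∂x_i - ∂f_i/∂x_j) dx_i ∧ dx_j:
  coeff of dx ∧ dy: z
  coeff of dx ∧ dz: y + 2*z
  coeff of dy ∧ dz: y
Step 2: Apply d again to each 2-form coefficient. The only possible 3-form in R^3 is dx ∧ dy ∧ dz, with coefficient
  ∂(coeff of dy∧dz)/∂x - ∂(coeff of dx∧dz)/∂y + ∂(coeff of dx∧dy)/∂z
  = ∂/∂x (y) - ∂/∂y (y + 2*z) + ∂/∂z (z).
Each of these terms simplifies to sums of mixed partials that cancel in pairs. The result is 0 (by equality of mixed partials for smooth functions — Schwarz / Clairaut).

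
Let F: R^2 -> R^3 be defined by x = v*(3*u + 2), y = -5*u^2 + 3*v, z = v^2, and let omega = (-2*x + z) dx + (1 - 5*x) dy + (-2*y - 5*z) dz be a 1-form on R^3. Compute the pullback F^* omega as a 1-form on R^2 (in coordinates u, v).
F^* omega = (150*u^2*v - 18*u*v^2 + 100*u*v - 10*u + 3*v^3 - 12*v^2) du + (2*u^2*v + 3*u*v^2 - 69*u*v - 10*v^3 - 10*v^2 - 38*v + 3) dv

Using F^*(f dg) = (f ∘ F) d(g ∘ F), substitute each coordinate x_i by F_i(u, v) in f_i, and replace dx_i by d F_i = (∂F_i/∂u) du + (∂F_i/∂v) dv.
  For the x component: f_1(F) = v*(-6*u + v - 4); d F_1 = (3*v) du + (3*u + 2) dv
  For the y component: f_2(F) = -15*u*v - 10*v + 1; d F_2 = (-10*u) du + (3) dv
  For the z component: f_3(F) = 10*u^2 - 5*v^2 - 6*v; d F_3 = (0) du + (2*v) dv
Combining and collecting du, dv coefficients:
  coeff of du: 150*u^2*v - 18*u*v^2 + 100*u*v - 10*u + 3*v^3 - 12*v^2
  coeff of dv: 2*u^2*v + 3*u*v^2 - 69*u*v - 10*v^3 - 10*v^2 - 38*v + 3
F^* omega = (150*u^2*v - 18*u*v^2 + 100*u*v - 10*u + 3*v^3 - 12*v^2) du + (2*u^2*v + 3*u*v^2 - 69*u*v - 10*v^3 - 10*v^2 - 38*v + 3) dv.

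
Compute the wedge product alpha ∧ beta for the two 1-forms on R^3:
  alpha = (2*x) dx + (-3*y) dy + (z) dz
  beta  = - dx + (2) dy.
alpha ∧ beta = (4*x - 3*y) dx ∧ dy + (z) dx ∧ dz + (-2*z) dy ∧ dz

Distribute the wedge, using dx_i ∧ dx_j = -dx_j ∧ dx_i and dx_i ∧ dx_i = 0. For each pair (i, j) with i < j, the coefficient of dx_i ∧ dx_j in alpha ∧ beta is (alpha_i * beta_j - alpha_j * beta_i). Collecting: alpha ∧ beta = (4*x - 3*y) dx ∧ dy + (z) dx ∧ dz + (-2*z) dy ∧ dz.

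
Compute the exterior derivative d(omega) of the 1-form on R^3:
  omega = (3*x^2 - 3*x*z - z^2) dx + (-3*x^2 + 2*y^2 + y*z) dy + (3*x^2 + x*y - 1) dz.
d(omega) = (-6*x) dx ∧ dy + (9*x + y + 2*z) dx ∧ dz + (x - y) dy ∧ dz

For a 1-form omega = sum_i f_i dx_i, the exterior derivative is
  d(omega) = sum_{i < j} (∂f_j/∂x_i - ∂f_i/∂x_j) dx_i ∧ dx_j.
  coefficient of dx ∧ dy: ∂f_2/∂x - ∂f_1/∂y = ∂(-3*x^2 + 2*y^2 + y*z)/∂x - ∂(3*x^2 - 3*x*z - z^2)/∂y = -6*x
  coefficient of dx ∧ dz: ∂f_3/∂x - ∂f_1/∂z = ∂(3*x^2 + x*y - 1)/∂x - ∂(3*x^2 - 3*x*z - z^2)/∂z = 9*x + y + 2*z
  coefficient of dy ∧ dz: ∂f_3/∂y - ∂f_2/∂z = ∂(3*x^2 + x*y - 1)/∂y - ∂(-3*x^2 + 2*y^2 + y*z)/∂z = x - y
Assembling: d(omega) = (-6*x) dx ∧ dy + (9*x + y + 2*z) dx ∧ dz + (x - y) dy ∧ dz.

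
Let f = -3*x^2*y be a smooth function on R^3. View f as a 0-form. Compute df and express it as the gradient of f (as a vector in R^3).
df = (-6*x*y) dx + (-3*x^2) dy + (0) dz; grad f = (-6*x*y, -3*x^2, 0)

For a 0-form f, d f = (∂f/∂x) dx + (∂f/∂y) dy + (∂f/∂z) dz. The components of the vector representation are exactly the entries of grad f in Cartesian coordinates:
  ∂f/∂x = -6*x*y
  ∂f/∂y = -3*x^2
  ∂f/∂z = 0.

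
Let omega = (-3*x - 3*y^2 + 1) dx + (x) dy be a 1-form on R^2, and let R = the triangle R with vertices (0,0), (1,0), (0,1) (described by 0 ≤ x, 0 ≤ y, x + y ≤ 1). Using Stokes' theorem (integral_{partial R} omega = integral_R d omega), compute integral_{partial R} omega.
integral_(partial R) omega = 3/2

Stokes: integral_partial_R omega = integral_R d omega with d omega = (∂Q/∂x - ∂P/∂y) dx ∧ dy.
  ∂Q/∂x = 1
  ∂P/∂y = -6*y
  integrand = ∂Q/∂x - ∂P/∂y = 6*y + 1.
Integrating over R: integral_0^1 integral_0^{1-x} (6*y + 1) dy dx = 3/2.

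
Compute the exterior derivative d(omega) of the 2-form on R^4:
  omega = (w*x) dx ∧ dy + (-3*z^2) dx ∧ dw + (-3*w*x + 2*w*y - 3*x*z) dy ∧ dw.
d(omega) = (-3*w + x - 3*z) dx ∧ dy ∧ dw + (6*z) dx ∧ dz ∧ dw + (3*x) dy ∧ dz ∧ dw

For a 2-form omega = sum_{i<j} g_{ij} dx_i ∧ dx_j, the exterior derivative is
  d(omega) = sum_{i<j} d(g_{ij}) ∧ dx_i ∧ dx_j = sum_{i<j, k} (∂g_{ij}/∂x_k) dx_k ∧ dx_i ∧ dx_j.
Expand each term, using dx_k ∧ dx_i ∧ dx_j = sgn(permutation) dx_{(a)} ∧ dx_{(b)} ∧ dx_{(c)} with (a < b < c) sorted:
  d(w*x) includes (∂/∂w)(w*x) dw = (x) dw, which multiplied by dx ∧ dy gives (x) dx ∧ dy ∧ dw
  d(-3*z^2) includes (∂/∂z)(-3*z^2) dz = (-6*z) dz, which multiplied by dx ∧ dw gives (6*z) dx ∧ dz ∧ dw
  d(-3*w*x + 2*w*y - 3*x*z) includes (∂/∂x)(-3*w*x + 2*w*y - 3*x*z) dx = (-3*w - 3*z) dx, which multiplied by dy ∧ dw gives (-3*w - 3*z) dx ∧ dy ∧ dw
  d(-3*w*x + 2*w*y - 3*x*z) includes (∂/∂z)(-3*w*x + 2*w*y - 3*x*z) dz = (-3*x) dz, which multiplied by dy ∧ dw gives (3*x) dy ∧ dz ∧ dw
Collecting like 3-forms: d(omega) = (-3*w + x - 3*z) dx ∧ dy ∧ dw + (6*z) dx ∧ dz ∧ dw + (3*x) dy ∧ dz ∧ dw.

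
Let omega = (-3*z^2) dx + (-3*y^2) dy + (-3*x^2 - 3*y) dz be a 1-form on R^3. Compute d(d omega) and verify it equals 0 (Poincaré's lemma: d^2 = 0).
d(d omega) = 0

Step 1: d omega = sum_{i<j} (∂f_j/∂x_i - ∂f_i/∂x_j) dx_i ∧ dx_j:
  coeff of dx ∧ dy: 0
  coeff of dx ∧ dz: -6*x + 6*z
  coeff of dy ∧ dz: -3
Step 2: Apply d again to each 2-form coefficient. The only possible 3-form in R^3 is dx ∧ dy ∧ dz, with coefficient
  ∂(coeff of dy∧dz)/∂x - ∂(coeff of dx∧dz)/∂y + ∂(coeff of dx∧dy)/∂z
  = ∂/∂x (-3) - ∂/∂y (-6*x + 6*z) + ∂/∂z (0).
Each of these terms simplifies to sums of mixed partials that cancel in pairs. The result is 0 (by equality of mixed partials for smooth functions — Schwarz / Clairaut).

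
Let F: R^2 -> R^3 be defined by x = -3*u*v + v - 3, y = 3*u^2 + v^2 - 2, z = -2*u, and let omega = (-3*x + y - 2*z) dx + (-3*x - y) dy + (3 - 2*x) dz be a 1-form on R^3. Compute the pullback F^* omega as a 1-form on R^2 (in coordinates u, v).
F^* omega = (-18*u^3 + 45*u^2*v - 33*u*v^2 - 42*u*v + 66*u - 3*v^3 + 9*v^2 - 17*v - 18) du + (-9*u^3 - 33*u^2*v - 9*u^2 + 15*u*v^2 + 18*u*v - 17*u - 2*v^3 - 5*v^2 + 19*v + 7) dv

Using F^*(f dg) = (f ∘ F) d(g ∘ F), substitute each coordinate x_i by F_i(u, v) in f_i, and replace dx_i by d F_i = (∂F_i/∂u) du + (∂F_i/∂v) dv.
  For the x component: f_1(F) = 3*u^2 + 9*u*v + 4*u + v^2 - 3*v + 7; d F_1 = (-3*v) du + (1 - 3*u) dv
  For the y component: f_2(F) = -3*u^2 + 9*u*v - v^2 - 3*v + 11; d F_2 = (6*u) du + (2*v) dv
  For the z component: f_3(F) = 6*u*v - 2*v + 9; d F_3 = (-2) du + (0) dv
Combining and collecting du, dv coefficients:
  coeff of du: -18*u^3 + 45*u^2*v - 33*u*v^2 - 42*u*v + 66*u - 3*v^3 + 9*v^2 - 17*v - 18
  coeff of dv: -9*u^3 - 33*u^2*v - 9*u^2 + 15*u*v^2 + 18*u*v - 17*u - 2*v^3 - 5*v^2 + 19*v + 7
F^* omega = (-18*u^3 + 45*u^2*v - 33*u*v^2 - 42*u*v + 66*u - 3*v^3 + 9*v^2 - 17*v - 18) du + (-9*u^3 - 33*u^2*v - 9*u^2 + 15*u*v^2 + 18*u*v - 17*u - 2*v^3 - 5*v^2 + 19*v + 7) dv.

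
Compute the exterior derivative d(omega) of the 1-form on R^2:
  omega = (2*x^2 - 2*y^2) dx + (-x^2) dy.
d(omega) = (-2*x + 4*y) dx ∧ dy

For a 1-form omega = sum_i f_i dx_i, the exterior derivative is
  d(omega) = sum_{i < j} (∂f_j/∂x_i - ∂f_i/∂x_j) dx_i ∧ dx_j.
  coefficient of dx ∧ dy: ∂f_2/∂x - ∂f_1/∂y = ∂(-x^2)/∂x - ∂(2*x^2 - 2*y^2)/∂y = -2*x + 4*y
Assembling: d(omega) = (-2*x + 4*y) dx ∧ dy.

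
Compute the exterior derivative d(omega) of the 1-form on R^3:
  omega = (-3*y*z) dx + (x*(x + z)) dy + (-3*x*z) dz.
d(omega) = (2*x + 4*z) dx ∧ dy + (3*y - 3*z) dx ∧ dz + (-x) dy ∧ dz

For a 1-form omega = sum_i f_i dx_i, the exterior derivative is
  d(omega) = sum_{i < j} (∂f_j/∂x_i - ∂f_i/∂x_j) dx_i ∧ dx_j.
  coefficient of dx ∧ dy: ∂f_2/∂x - ∂f_1/∂y = ∂(x*(x + z))/∂x - ∂(-3*y*z)/∂y = 2*x + 4*z
  coefficient of dx ∧ dz: ∂f_3/∂x - ∂f_1/∂z = ∂(-3*x*z)/∂x - ∂(-3*y*z)/∂z = 3*y - 3*z
  coefficient of dy ∧ dz: ∂f_3/∂y - ∂f_2/∂z = ∂(-3*x*z)/∂y - ∂(x*(x + z))/∂z = -x
Assembling: d(omega) = (2*x + 4*z) dx ∧ dy + (3*y - 3*z) dx ∧ dz + (-x) dy ∧ dz.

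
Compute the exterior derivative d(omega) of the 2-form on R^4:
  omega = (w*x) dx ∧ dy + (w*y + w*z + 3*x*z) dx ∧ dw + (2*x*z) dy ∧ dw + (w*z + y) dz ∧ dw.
d(omega) = (-w + x + 2*z) dx ∧ dy ∧ dw + (-w - 3*x) dx ∧ dz ∧ dw + (1 - 2*x) dy ∧ dz ∧ dw

For a 2-form omega = sum_{i<j} g_{ij} dx_i ∧ dx_j, the exterior derivative is
  d(omega) = sum_{i<j} d(g_{ij}) ∧ dx_i ∧ dx_j = sum_{i<j, k} (∂g_{ij}/∂x_k) dx_k ∧ dx_i ∧ dx_j.
Expand each term, using dx_k ∧ dx_i ∧ dx_j = sgn(permutation) dx_{(a)} ∧ dx_{(b)} ∧ dx_{(c)} with (a < b < c) sorted:
  d(w*x) includes (∂/∂w)(w*x) dw = (x) dw, which multiplied by dx ∧ dy gives (x) dx ∧ dy ∧ dw
  d(w*y + w*z + 3*x*z) includes (∂/∂y)(w*y + w*z + 3*x*z) dy = (w) dy, which multiplied by dx ∧ dw gives (-w) dx ∧ dy ∧ dw
  d(w*y + w*z + 3*x*z) includes (∂/∂z)(w*y + w*z + 3*x*z) dz = (w + 3*x) dz, which multiplied by dx ∧ dw gives (-w - 3*x) dx ∧ dz ∧ dw
  d(2*x*z) includes (∂/∂x)(2*x*z) dx = (2*z) dx, which multiplied by dy ∧ dw gives (2*z) dx ∧ dy ∧ dw
  d(2*x*z) includes (∂/∂z)(2*x*z) dz = (2*x) dz, which multiplied by dy ∧ dw gives (-2*x) dy ∧ dz ∧ dw
  d(w*z + y) includes (∂/∂y)(w*z + y) dy = (1) dy, which multiplied by dz ∧ dw gives (1) dy ∧ dz ∧ dw
Collecting like 3-forms: d(omega) = (-w + x + 2*z) dx ∧ dy ∧ dw + (-w - 3*x) dx ∧ dz ∧ dw + (1 - 2*x) dy ∧ dz ∧ dw.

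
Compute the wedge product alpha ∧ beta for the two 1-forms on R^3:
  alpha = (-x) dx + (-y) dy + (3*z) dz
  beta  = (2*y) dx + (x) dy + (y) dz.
alpha ∧ beta = (-x^2 + 2*y^2) dx ∧ dy + (-y*(x + 6*z)) dx ∧ dz + (-3*x*z - y^2) dy ∧ dz

Distribute the wedge, using dx_i ∧ dx_j = -dx_j ∧ dx_i and dx_i ∧ dx_i = 0. For each pair (i, j) with i < j, the coefficient of dx_i ∧ dx_j in alpha ∧ beta is (alpha_i * beta_j - alpha_j * beta_i). Collecting: alpha ∧ beta = (-x^2 + 2*y^2) dx ∧ dy + (-y*(x + 6*z)) dx ∧ dz + (-3*x*z - y^2) dy ∧ dz.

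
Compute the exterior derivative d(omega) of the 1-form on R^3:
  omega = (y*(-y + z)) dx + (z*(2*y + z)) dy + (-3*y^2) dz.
d(omega) = (2*y - z) dx ∧ dy + (-y) dx ∧ dz + (-8*y - 2*z) dy ∧ dz

For a 1-form omega = sum_i f_i dx_i, the exterior derivative is
  d(omega) = sum_{i < j} (∂f_j/∂x_i - ∂f_i/∂x_j) dx_i ∧ dx_j.
  coefficient of dx ∧ dy: ∂f_2/∂x - ∂f_1/∂y = ∂(z*(2*y + z))/∂x - ∂(y*(-y + z))/∂y = 2*y - z
  coefficient of dx ∧ dz: ∂f_3/∂x - ∂f_1/∂z = ∂(-3*y^2)/∂x - ∂(y*(-y + z))/∂z = -y
  coefficient of dy ∧ dz: ∂f_3/∂y - ∂f_2/∂z = ∂(-3*y^2)/∂y - ∂(z*(2*y + z))/∂z = -8*y - 2*z
Assembling: d(omega) = (2*y - z) dx ∧ dy + (-y) dx ∧ dz + (-8*y - 2*z) dy ∧ dz.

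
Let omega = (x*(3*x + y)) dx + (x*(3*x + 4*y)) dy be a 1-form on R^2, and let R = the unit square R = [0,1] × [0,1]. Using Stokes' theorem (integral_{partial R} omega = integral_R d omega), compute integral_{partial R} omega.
integral_(partial R) omega = 9/2

Stokes: integral_partial_R omega = integral_R d omega with d omega = (∂Q/∂x - ∂P/∂y) dx ∧ dy.
  ∂Q/∂x = 6*x + 4*y
  ∂P/∂y = x
  integrand = ∂Q/∂x - ∂P/∂y = 5*x + 4*y.
Integrating over R: integral_0^1 integral_0^1 (5*x + 4*y) dx dy = 9/2.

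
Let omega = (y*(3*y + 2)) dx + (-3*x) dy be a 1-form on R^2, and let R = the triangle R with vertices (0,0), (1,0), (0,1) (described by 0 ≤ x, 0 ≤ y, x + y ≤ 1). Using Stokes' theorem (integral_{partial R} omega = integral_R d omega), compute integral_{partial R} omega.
integral_(partial R) omega = -7/2

Stokes: integral_partial_R omega = integral_R d omega with d omega = (∂Q/∂x - ∂P/∂y) dx ∧ dy.
  ∂Q/∂x = -3
  ∂P/∂y = 6*y + 2
  integrand = ∂Q/∂x - ∂P/∂y = -6*y - 5.
Integrating over R: integral_0^1 integral_0^{1-x} (-6*y - 5) dy dx = -7/2.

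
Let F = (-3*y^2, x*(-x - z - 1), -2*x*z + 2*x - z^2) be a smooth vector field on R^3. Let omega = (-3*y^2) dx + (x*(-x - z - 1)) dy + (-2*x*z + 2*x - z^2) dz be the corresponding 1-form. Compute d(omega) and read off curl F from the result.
d(omega) = (x) dy ∧ dz + (2*z - 2) dz ∧ dx + (-2*x + 6*y - z - 1) dx ∧ dy; curl F = (x, 2*z - 2, -2*x + 6*y - z - 1)

d omega = sum_{i<j} (∂f_j/∂x_i - ∂f_i/∂x_j) dx_i ∧ dx_j. Under the identification (dy ∧ dz, dz ∧ dx, dx ∧ dy) ↔ (e_x, e_y, e_z), the coefficients are exactly the components of curl F. Compute:
  ∂R/∂y - ∂Q/∂z = (0) - (-x) = x
  ∂P/∂z - ∂R/∂x = (0) - (2 - 2*z) = 2*z - 2
  ∂Q/∂x - ∂P/∂y = (-2*x - z - 1) - (-6*y) = -2*x + 6*y - z - 1.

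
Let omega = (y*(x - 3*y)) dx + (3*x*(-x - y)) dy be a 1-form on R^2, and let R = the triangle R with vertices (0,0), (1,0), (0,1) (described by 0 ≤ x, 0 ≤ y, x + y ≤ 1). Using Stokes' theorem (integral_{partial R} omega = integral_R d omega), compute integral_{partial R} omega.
integral_(partial R) omega = -2/3

Stokes: integral_partial_R omega = integral_R d omega with d omega = (∂Q/∂x - ∂P/∂y) dx ∧ dy.
  ∂Q/∂x = -6*x - 3*y
  ∂P/∂y = x - 6*y
  integrand = ∂Q/∂x - ∂P/∂y = -7*x + 3*y.
Integrating over R: integral_0^1 integral_0^{1-x} (-7*x + 3*y) dy dx = -2/3.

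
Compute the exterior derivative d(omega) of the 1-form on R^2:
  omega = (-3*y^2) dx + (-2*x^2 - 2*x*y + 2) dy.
d(omega) = (-4*x + 4*y) dx ∧ dy

For a 1-form omega = sum_i f_i dx_i, the exterior derivative is
  d(omega) = sum_{i < j} (∂f_j/∂x_i - ∂f_i/∂x_j) dx_i ∧ dx_j.
  coefficient of dx ∧ dy: ∂f_2/∂x - ∂f_1/∂y = ∂(-2*x^2 - 2*x*y + 2)/∂x - ∂(-3*y^2)/∂y = -4*x + 4*y
Assembling: d(omega) = (-4*x + 4*y) dx ∧ dy.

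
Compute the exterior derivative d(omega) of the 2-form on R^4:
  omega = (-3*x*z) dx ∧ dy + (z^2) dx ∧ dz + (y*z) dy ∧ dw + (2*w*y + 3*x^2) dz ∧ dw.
d(omega) = (-3*x) dx ∧ dy ∧ dz + (2*w - y) dy ∧ dz ∧ dw + (6*x) dx ∧ dz ∧ dw

For a 2-form omega = sum_{i<j} g_{ij} dx_i ∧ dx_j, the exterior derivative is
  d(omega) = sum_{i<j} d(g_{ij}) ∧ dx_i ∧ dx_j = sum_{i<j, k} (∂g_{ij}/∂x_k) dx_k ∧ dx_i ∧ dx_j.
Expand each term, using dx_k ∧ dx_i ∧ dx_j = sgn(permutation) dx_{(a)} ∧ dx_{(b)} ∧ dx_{(c)} with (a < b < c) sorted:
  d(-3*x*z) includes (∂/∂z)(-3*x*z) dz = (-3*x) dz, which multiplied by dx ∧ dy gives (-3*x) dx ∧ dy ∧ dz
  d(y*z) includes (∂/∂z)(y*z) dz = (y) dz, which multiplied by dy ∧ dw gives (-y) dy ∧ dz ∧ dw
  d(2*w*y + 3*x^2) includes (∂/∂x)(2*w*y + 3*x^2) dx = (6*x) dx, which multiplied by dz ∧ dw gives (6*x) dx ∧ dz ∧ dw
  d(2*w*y + 3*x^2) includes (∂/∂y)(2*w*y + 3*x^2) dy = (2*w) dy, which multiplied by dz ∧ dw gives (2*w) dy ∧ dz ∧ dw
Collecting like 3-forms: d(omega) = (-3*x) dx ∧ dy ∧ dz + (2*w - y) dy ∧ dz ∧ dw + (6*x) dx ∧ dz ∧ dw.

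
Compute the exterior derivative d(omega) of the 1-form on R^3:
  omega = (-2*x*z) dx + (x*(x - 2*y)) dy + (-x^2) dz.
d(omega) = (2*x - 2*y) dx ∧ dy

For a 1-form omega = sum_i f_i dx_i, the exterior derivative is
  d(omega) = sum_{i < j} (∂f_j/∂x_i - ∂f_i/∂x_j) dx_i ∧ dx_j.
  coefficient of dx ∧ dy: ∂f_2/∂x - ∂f_1/∂y = ∂(x*(x - 2*y))/∂x - ∂(-2*x*z)/∂y = 2*x - 2*y
Assembling: d(omega) = (2*x - 2*y) dx ∧ dy.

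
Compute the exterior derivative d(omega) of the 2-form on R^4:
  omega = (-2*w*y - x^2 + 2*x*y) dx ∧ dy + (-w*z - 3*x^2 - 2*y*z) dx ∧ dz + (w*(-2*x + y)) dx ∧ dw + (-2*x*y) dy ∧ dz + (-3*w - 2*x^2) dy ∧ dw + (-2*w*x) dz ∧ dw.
d(omega) = (-w - 4*x - 2*y) dx ∧ dy ∧ dw + (-2*y + 2*z) dx ∧ dy ∧ dz + (-2*w - z) dx ∧ dz ∧ dw

For a 2-form omega = sum_{i<j} g_{ij} dx_i ∧ dx_j, the exterior derivative is
  d(omega) = sum_{i<j} d(g_{ij}) ∧ dx_i ∧ dx_j = sum_{i<j, k} (∂g_{ij}/∂x_k) dx_k ∧ dx_i ∧ dx_j.
Expand each term, using dx_k ∧ dx_i ∧ dx_j = sgn(permutation) dx_{(a)} ∧ dx_{(b)} ∧ dx_{(c)} with (a < b < c) sorted:
  d(-2*w*y - x^2 + 2*x*y) includes (∂/∂w)(-2*w*y - x^2 + 2*x*y) dw = (-2*y) dw, which multiplied by dx ∧ dy gives (-2*y) dx ∧ dy ∧ dw
  d(-w*z - 3*x^2 - 2*y*z) includes (∂/∂y)(-w*z - 3*x^2 - 2*y*z) dy = (-2*z) dy, which multiplied by dx ∧ dz gives (2*z) dx ∧ dy ∧ dz
  d(-w*z - 3*x^2 - 2*y*z) includes (∂/∂w)(-w*z - 3*x^2 - 2*y*z) dw = (-z) dw, which multiplied by dx ∧ dz gives (-z) dx ∧ dz ∧ dw
  d(w*(-2*x + y)) includes (∂/∂y)(w*(-2*x + y)) dy = (w) dy, which multiplied by dx ∧ dw gives (-w) dx ∧ dy ∧ dw
  d(-2*x*y) includes (∂/∂x)(-2*x*y) dx = (-2*y) dx, which multiplied by dy ∧ dz gives (-2*y) dx ∧ dy ∧ dz
  d(-3*w - 2*x^2) includes (∂/∂x)(-3*w - 2*x^2) dx = (-4*x) dx, which multiplied by dy ∧ dw gives (-4*x) dx ∧ dy ∧ dw
  d(-2*w*x) includes (∂/∂x)(-2*w*x) dx = (-2*w) dx, which multiplied by dz ∧ dw gives (-2*w) dx ∧ dz ∧ dw
Collecting like 3-forms: d(omega) = (-w - 4*x - 2*y) dx ∧ dy ∧ dw + (-2*y + 2*z) dx ∧ dy ∧ dz + (-2*w - z) dx ∧ dz ∧ dw.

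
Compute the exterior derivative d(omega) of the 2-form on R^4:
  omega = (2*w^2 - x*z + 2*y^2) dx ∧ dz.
d(omega) = (-4*y) dx ∧ dy ∧ dz + (4*w) dx ∧ dz ∧ dw

For a 2-form omega = sum_{i<j} g_{ij} dx_i ∧ dx_j, the exterior derivative is
  d(omega) = sum_{i<j} d(g_{ij}) ∧ dx_i ∧ dx_j = sum_{i<j, k} (∂g_{ij}/∂x_k) dx_k ∧ dx_i ∧ dx_j.
Expand each term, using dx_k ∧ dx_i ∧ dx_j = sgn(permutation) dx_{(a)} ∧ dx_{(b)} ∧ dx_{(c)} with (a < b < c) sorted:
  d(2*w^2 - x*z + 2*y^2) includes (∂/∂y)(2*w^2 - x*z + 2*y^2) dy = (4*y) dy, which multiplied by dx ∧ dz gives (-4*y) dx ∧ dy ∧ dz
  d(2*w^2 - x*z + 2*y^2) includes (∂/∂w)(2*w^2 - x*z + 2*y^2) dw = (4*w) dw, which multiplied by dx ∧ dz gives (4*w) dx ∧ dz ∧ dw
Collecting like 3-forms: d(omega) = (-4*y) dx ∧ dy ∧ dz + (4*w) dx ∧ dz ∧ dw.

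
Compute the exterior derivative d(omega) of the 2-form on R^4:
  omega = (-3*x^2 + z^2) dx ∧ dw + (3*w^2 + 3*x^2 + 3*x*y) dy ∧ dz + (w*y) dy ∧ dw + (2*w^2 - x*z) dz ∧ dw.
d(omega) = (-3*z) dx ∧ dz ∧ dw + (6*x + 3*y) dx ∧ dy ∧ dz + (6*w) dy ∧ dz ∧ dw

For a 2-form omega = sum_{i<j} g_{ij} dx_i ∧ dx_j, the exterior derivative is
  d(omega) = sum_{i<j} d(g_{ij}) ∧ dx_i ∧ dx_j = sum_{i<j, k} (∂g_{ij}/∂x_k) dx_k ∧ dx_i ∧ dx_j.
Expand each term, using dx_k ∧ dx_i ∧ dx_j = sgn(permutation) dx_{(a)} ∧ dx_{(b)} ∧ dx_{(c)} with (a < b < c) sorted:
  d(-3*x^2 + z^2) includes (∂/∂z)(-3*x^2 + z^2) dz = (2*z) dz, which multiplied by dx ∧ dw gives (-2*z) dx ∧ dz ∧ dw
  d(3*w^2 + 3*x^2 + 3*x*y) includes (∂/∂x)(3*w^2 + 3*x^2 + 3*x*y) dx = (6*x + 3*y) dx, which multiplied by dy ∧ dz gives (6*x + 3*y) dx ∧ dy ∧ dz
  d(3*w^2 + 3*x^2 + 3*x*y) includes (∂/∂w)(3*w^2 + 3*x^2 + 3*x*y) dw = (6*w) dw, which multiplied by dy ∧ dz gives (6*w) dy ∧ dz ∧ dw
  d(2*w^2 - x*z) includes (∂/∂x)(2*w^2 - x*z) dx = (-z) dx, which multiplied by dz ∧ dw gives (-z) dx ∧ dz ∧ dw
Collecting like 3-forms: d(omega) = (-3*z) dx ∧ dz ∧ dw + (6*x + 3*y) dx ∧ dy ∧ dz + (6*w) dy ∧ dz ∧ dw.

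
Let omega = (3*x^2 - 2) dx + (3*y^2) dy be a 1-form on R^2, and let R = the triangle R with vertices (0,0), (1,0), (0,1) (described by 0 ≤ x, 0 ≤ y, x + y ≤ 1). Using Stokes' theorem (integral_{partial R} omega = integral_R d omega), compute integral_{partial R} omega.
integral_(partial R) omega = 0

Stokes: integral_partial_R omega = integral_R d omega with d omega = (∂Q/∂x - ∂P/∂y) dx ∧ dy.
  ∂Q/∂x = 0
  ∂P/∂y = 0
  integrand = ∂Q/∂x - ∂P/∂y = 0.
Integrating over R: integral_0^1 integral_0^{1-x} (0) dy dx = 0.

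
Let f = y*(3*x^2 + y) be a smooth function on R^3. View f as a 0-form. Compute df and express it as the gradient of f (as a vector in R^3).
df = (6*x*y) dx + (3*x^2 + 2*y) dy + (0) dz; grad f = (6*x*y, 3*x^2 + 2*y, 0)

For a 0-form f, d f = (∂f/∂x) dx + (∂f/∂y) dy + (∂f/∂z) dz. The components of the vector representation are exactly the entries of grad f in Cartesian coordinates:
  ∂f/∂x = 6*x*y
  ∂f/∂y = 3*x^2 + 2*y
  ∂f/∂z = 0.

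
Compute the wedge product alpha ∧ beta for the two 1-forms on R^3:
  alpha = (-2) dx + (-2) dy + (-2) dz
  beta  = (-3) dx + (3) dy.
alpha ∧ beta = (-12) dx ∧ dy + (-6) dx ∧ dz + (6) dy ∧ dz

Distribute the wedge, using dx_i ∧ dx_j = -dx_j ∧ dx_i and dx_i ∧ dx_i = 0. For each pair (i, j) with i < j, the coefficient of dx_i ∧ dx_j in alpha ∧ beta is (alpha_i * beta_j - alpha_j * beta_i). Collecting: alpha ∧ beta = (-12) dx ∧ dy + (-6) dx ∧ dz + (6) dy ∧ dz.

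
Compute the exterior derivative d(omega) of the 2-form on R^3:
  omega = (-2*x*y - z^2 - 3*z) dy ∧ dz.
d(omega) = (-2*y) dx ∧ dy ∧ dz

For a 2-form omega = sum_{i<j} g_{ij} dx_i ∧ dx_j, the exterior derivative is
  d(omega) = sum_{i<j} d(g_{ij}) ∧ dx_i ∧ dx_j = sum_{i<j, k} (∂g_{ij}/∂x_k) dx_k ∧ dx_i ∧ dx_j.
Expand each term, using dx_k ∧ dx_i ∧ dx_j = sgn(permutation) dx_{(a)} ∧ dx_{(b)} ∧ dx_{(c)} with (a < b < c) sorted:
  d(-2*x*y - z^2 - 3*z) includes (∂/∂x)(-2*x*y - z^2 - 3*z) dx = (-2*y) dx, which multiplied by dy ∧ dz gives (-2*y) dx ∧ dy ∧ dz
Collecting like 3-forms: d(omega) = (-2*y) dx ∧ dy ∧ dz.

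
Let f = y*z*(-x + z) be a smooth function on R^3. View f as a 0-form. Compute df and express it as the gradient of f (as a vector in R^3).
df = (-y*z) dx + (z*(-x + z)) dy + (y*(-x + 2*z)) dz; grad f = (-y*z, z*(-x + z), y*(-x + 2*z))

For a 0-form f, d f = (∂f/∂x) dx + (∂f/∂y) dy + (∂f/∂z) dz. The components of the vector representation are exactly the entries of grad f in Cartesian coordinates:
  ∂f/∂x = -y*z
  ∂f/∂y = z*(-x + z)
  ∂f/∂z = y*(-x + 2*z).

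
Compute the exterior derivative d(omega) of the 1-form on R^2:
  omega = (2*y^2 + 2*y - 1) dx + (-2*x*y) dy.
d(omega) = (-6*y - 2) dx ∧ dy

For a 1-form omega = sum_i f_i dx_i, the exterior derivative is
  d(omega) = sum_{i < j} (∂f_j/∂x_i - ∂f_i/∂x_j) dx_i ∧ dx_j.
  coefficient of dx ∧ dy: ∂f_2/∂x - ∂f_1/∂y = ∂(-2*x*y)/∂x - ∂(2*y^2 + 2*y - 1)/∂y = -6*y - 2
Assembling: d(omega) = (-6*y - 2) dx ∧ dy.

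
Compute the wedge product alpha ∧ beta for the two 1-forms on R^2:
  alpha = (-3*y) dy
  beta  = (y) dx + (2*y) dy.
alpha ∧ beta = (3*y^2) dx ∧ dy

Distribute the wedge, using dx_i ∧ dx_j = -dx_j ∧ dx_i and dx_i ∧ dx_i = 0. For each pair (i, j) with i < j, the coefficient of dx_i ∧ dx_j in alpha ∧ beta is (alpha_i * beta_j - alpha_j * beta_i). Collecting: alpha ∧ beta = (3*y^2) dx ∧ dy.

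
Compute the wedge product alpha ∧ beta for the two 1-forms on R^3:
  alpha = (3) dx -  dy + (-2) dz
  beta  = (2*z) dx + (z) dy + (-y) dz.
alpha ∧ beta = (5*z) dx ∧ dy + (-3*y + 4*z) dx ∧ dz + (y + 2*z) dy ∧ dz

Distribute the wedge, using dx_i ∧ dx_j = -dx_j ∧ dx_i and dx_i ∧ dx_i = 0. For each pair (i, j) with i < j, the coefficient of dx_i ∧ dx_j in alpha ∧ beta is (alpha_i * beta_j - alpha_j * beta_i). Collecting: alpha ∧ beta = (5*z) dx ∧ dy + (-3*y + 4*z) dx ∧ dz + (y + 2*z) dy ∧ dz.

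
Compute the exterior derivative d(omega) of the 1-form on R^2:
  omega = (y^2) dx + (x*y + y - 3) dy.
d(omega) = (-y) dx ∧ dy

For a 1-form omega = sum_i f_i dx_i, the exterior derivative is
  d(omega) = sum_{i < j} (∂f_j/∂x_i - ∂f_i/∂x_j) dx_i ∧ dx_j.
  coefficient of dx ∧ dy: ∂f_2/∂x - ∂f_1/∂y = ∂(x*y + y - 3)/∂x - ∂(y^2)/∂y = -y
Assembling: d(omega) = (-y) dx ∧ dy.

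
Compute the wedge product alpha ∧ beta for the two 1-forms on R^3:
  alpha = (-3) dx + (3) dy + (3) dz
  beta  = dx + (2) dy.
alpha ∧ beta = (-9) dx ∧ dy + (-3) dx ∧ dz + (-6) dy ∧ dz

Distribute the wedge, using dx_i ∧ dx_j = -dx_j ∧ dx_i and dx_i ∧ dx_i = 0. For each pair (i, j) with i < j, the coefficient of dx_i ∧ dx_j in alpha ∧ beta is (alpha_i * beta_j - alpha_j * beta_i). Collecting: alpha ∧ beta = (-9) dx ∧ dy + (-3) dx ∧ dz + (-6) dy ∧ dz.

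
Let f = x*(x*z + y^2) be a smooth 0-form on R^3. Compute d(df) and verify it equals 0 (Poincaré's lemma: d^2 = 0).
d(df) = 0

Step 1: df = sum_i (∂f/∂x_i) dx_i = (2*x*z + y^2) dx + (2*x*y) dy + (x^2) dz.
Step 2: Apply d again. Using the 1-form formula, the coefficient of dx ∧ dy in d(df) is ∂^2 f/∂x ∂y - ∂^2 f/∂y ∂x = (2*y) - (2*y) = 0 (equality of mixed partials for smooth f).
Similarly for dx ∧ dz and dy ∧ dz — all coefficients vanish. So d(df) = 0.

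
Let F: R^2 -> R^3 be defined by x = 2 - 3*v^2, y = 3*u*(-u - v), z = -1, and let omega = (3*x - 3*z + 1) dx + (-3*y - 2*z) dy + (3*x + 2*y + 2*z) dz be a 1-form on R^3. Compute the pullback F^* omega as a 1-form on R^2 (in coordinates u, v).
F^* omega = (-54*u^3 - 81*u^2*v - 27*u*v^2 - 12*u - 6*v) du + (-27*u^3 - 27*u^2*v - 6*u + 54*v^3 - 60*v) dv

Using F^*(f dg) = (f ∘ F) d(g ∘ F), substitute each coordinate x_i by F_i(u, v) in f_i, and replace dx_i by d F_i = (∂F_i/∂u) du + (∂F_i/∂v) dv.
  For the x component: f_1(F) = 10 - 9*v^2; d F_1 = (0) du + (-6*v) dv
  For the y component: f_2(F) = 9*u^2 + 9*u*v + 2; d F_2 = (-6*u - 3*v) du + (-3*u) dv
  For the z component: f_3(F) = -6*u^2 - 6*u*v - 9*v^2 + 4; d F_3 = (0) du + (0) dv
Combining and collecting du, dv coefficients:
  coeff of du: -54*u^3 - 81*u^2*v - 27*u*v^2 - 12*u - 6*v
  coeff of dv: -27*u^3 - 27*u^2*v - 6*u + 54*v^3 - 60*v
F^* omega = (-54*u^3 - 81*u^2*v - 27*u*v^2 - 12*u - 6*v) du + (-27*u^3 - 27*u^2*v - 6*u + 54*v^3 - 60*v) dv.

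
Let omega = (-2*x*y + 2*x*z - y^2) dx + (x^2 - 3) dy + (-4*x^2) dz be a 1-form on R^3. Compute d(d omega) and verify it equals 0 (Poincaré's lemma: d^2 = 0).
d(d omega) = 0

Step 1: d omega = sum_{i<j} (∂f_j/∂x_i - ∂f_i/∂x_j) dx_i ∧ dx_j:
  coeff of dx ∧ dy: 4*x + 2*y
  coeff of dx ∧ dz: -10*x
  coeff of dy ∧ dz: 0
Step 2: Apply d again to each 2-form coefficient. The only possible 3-form in R^3 is dx ∧ dy ∧ dz, with coefficient
  ∂(coeff of dy∧dz)/∂x - ∂(coeff of dx∧dz)/∂y + ∂(coeff of dx∧dy)/∂z
  = ∂/∂x (0) - ∂/∂y (-10*x) + ∂/∂z (4*x + 2*y).
Each of these terms simplifies to sums of mixed partials that cancel in pairs. The result is 0 (by equality of mixed partials for smooth functions — Schwarz / Clairaut).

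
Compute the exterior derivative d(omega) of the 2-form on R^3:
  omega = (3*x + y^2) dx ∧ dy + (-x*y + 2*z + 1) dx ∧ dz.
d(omega) = (x) dx ∧ dy ∧ dz

For a 2-form omega = sum_{i<j} g_{ij} dx_i ∧ dx_j, the exterior derivative is
  d(omega) = sum_{i<j} d(g_{ij}) ∧ dx_i ∧ dx_j = sum_{i<j, k} (∂g_{ij}/∂x_k) dx_k ∧ dx_i ∧ dx_j.
Expand each term, using dx_k ∧ dx_i ∧ dx_j = sgn(permutation) dx_{(a)} ∧ dx_{(b)} ∧ dx_{(c)} with (a < b < c) sorted:
  d(-x*y + 2*z + 1) includes (∂/∂y)(-x*y + 2*z + 1) dy = (-x) dy, which multiplied by dx ∧ dz gives (x) dx ∧ dy ∧ dz
Collecting like 3-forms: d(omega) = (x) dx ∧ dy ∧ dz.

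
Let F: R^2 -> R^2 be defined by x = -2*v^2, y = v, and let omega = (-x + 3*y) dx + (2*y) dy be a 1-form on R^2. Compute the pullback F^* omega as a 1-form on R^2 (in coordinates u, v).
F^* omega = (2*v*(-4*v^2 - 6*v + 1)) dv

Using F^*(f dg) = (f ∘ F) d(g ∘ F), substitute each coordinate x_i by F_i(u, v) in f_i, and replace dx_i by d F_i = (∂F_i/∂u) du + (∂F_i/∂v) dv.
  For the x component: f_1(F) = v*(2*v + 3); d F_1 = (0) du + (-4*v) dv
  For the y component: f_2(F) = 2*v; d F_2 = (0) du + (1) dv
Combining and collecting du, dv coefficients:
  coeff of du: 0
  coeff of dv: 2*v*(-4*v^2 - 6*v + 1)
F^* omega = (2*v*(-4*v^2 - 6*v + 1)) dv.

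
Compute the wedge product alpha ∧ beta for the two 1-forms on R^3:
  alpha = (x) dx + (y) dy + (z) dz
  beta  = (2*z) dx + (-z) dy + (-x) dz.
alpha ∧ beta = (-z*(x + 2*y)) dx ∧ dy + (-x^2 - 2*z^2) dx ∧ dz + (-x*y + z^2) dy ∧ dz

Distribute the wedge, using dx_i ∧ dx_j = -dx_j ∧ dx_i and dx_i ∧ dx_i = 0. For each pair (i, j) with i < j, the coefficient of dx_i ∧ dx_j in alpha ∧ beta is (alpha_i * beta_j - alpha_j * beta_i). Collecting: alpha ∧ beta = (-z*(x + 2*y)) dx ∧ dy + (-x^2 - 2*z^2) dx ∧ dz + (-x*y + z^2) dy ∧ dz.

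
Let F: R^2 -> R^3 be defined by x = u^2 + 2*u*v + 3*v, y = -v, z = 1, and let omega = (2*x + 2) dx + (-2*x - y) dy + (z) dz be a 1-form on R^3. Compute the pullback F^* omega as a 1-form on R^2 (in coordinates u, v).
F^* omega = (4*u^3 + 12*u^2*v + 8*u*v^2 + 12*u*v + 4*u + 12*v^2 + 4*v) du + (4*u^3 + 8*u^2*v + 8*u^2 + 28*u*v + 4*u + 23*v + 6) dv

Using F^*(f dg) = (f ∘ F) d(g ∘ F), substitute each coordinate x_i by F_i(u, v) in f_i, and replace dx_i by d F_i = (∂F_i/∂u) du + (∂F_i/∂v) dv.
  For the x component: f_1(F) = 2*u^2 + 4*u*v + 6*v + 2; d F_1 = (2*u + 2*v) du + (2*u + 3) dv
  For the y component: f_2(F) = -2*u^2 - 4*u*v - 5*v; d F_2 = (0) du + (-1) dv
  For the z component: f_3(F) = 1; d F_3 = (0) du + (0) dv
Combining and collecting du, dv coefficients:
  coeff of du: 4*u^3 + 12*u^2*v + 8*u*v^2 + 12*u*v + 4*u + 12*v^2 + 4*v
  coeff of dv: 4*u^3 + 8*u^2*v + 8*u^2 + 28*u*v + 4*u + 23*v + 6
F^* omega = (4*u^3 + 12*u^2*v + 8*u*v^2 + 12*u*v + 4*u + 12*v^2 + 4*v) du + (4*u^3 + 8*u^2*v + 8*u^2 + 28*u*v + 4*u + 23*v + 6) dv.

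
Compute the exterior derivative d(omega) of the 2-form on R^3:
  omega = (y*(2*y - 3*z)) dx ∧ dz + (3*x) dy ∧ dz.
d(omega) = (-4*y + 3*z + 3) dx ∧ dy ∧ dz

For a 2-form omega = sum_{i<j} g_{ij} dx_i ∧ dx_j, the exterior derivative is
  d(omega) = sum_{i<j} d(g_{ij}) ∧ dx_i ∧ dx_j = sum_{i<j, k} (∂g_{ij}/∂x_k) dx_k ∧ dx_i ∧ dx_j.
Expand each term, using dx_k ∧ dx_i ∧ dx_j = sgn(permutation) dx_{(a)} ∧ dx_{(b)} ∧ dx_{(c)} with (a < b < c) sorted:
  d(y*(2*y - 3*z)) includes (∂/∂y)(y*(2*y - 3*z)) dy = (4*y - 3*z) dy, which multiplied by dx ∧ dz gives (-4*y + 3*z) dx ∧ dy ∧ dz
  d(3*x) includes (∂/∂x)(3*x) dx = (3) dx, which multiplied by dy ∧ dz gives (3) dx ∧ dy ∧ dz
Collecting like 3-forms: d(omega) = (-4*y + 3*z + 3) dx ∧ dy ∧ dz.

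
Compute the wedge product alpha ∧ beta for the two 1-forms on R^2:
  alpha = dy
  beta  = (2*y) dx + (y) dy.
alpha ∧ beta = (-2*y) dx ∧ dy

Distribute the wedge, using dx_i ∧ dx_j = -dx_j ∧ dx_i and dx_i ∧ dx_i = 0. For each pair (i, j) with i < j, the coefficient of dx_i ∧ dx_j in alpha ∧ beta is (alpha_i * beta_j - alpha_j * beta_i). Collecting: alpha ∧ beta = (-2*y) dx ∧ dy.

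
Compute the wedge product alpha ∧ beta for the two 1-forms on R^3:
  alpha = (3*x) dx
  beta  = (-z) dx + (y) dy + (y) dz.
alpha ∧ beta = (3*x*y) dx ∧ dy + (3*x*y) dx ∧ dz

Distribute the wedge, using dx_i ∧ dx_j = -dx_j ∧ dx_i and dx_i ∧ dx_i = 0. For each pair (i, j) with i < j, the coefficient of dx_i ∧ dx_j in alpha ∧ beta is (alpha_i * beta_j - alpha_j * beta_i). Collecting: alpha ∧ beta = (3*x*y) dx ∧ dy + (3*x*y) dx ∧ dz.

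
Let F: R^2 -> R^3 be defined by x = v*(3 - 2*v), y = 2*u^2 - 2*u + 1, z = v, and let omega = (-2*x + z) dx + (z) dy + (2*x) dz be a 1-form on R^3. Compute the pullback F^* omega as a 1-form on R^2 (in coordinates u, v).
F^* omega = (2*v*(2*u - 1)) du + (v*(-16*v^2 + 28*v - 9)) dv

Using F^*(f dg) = (f ∘ F) d(g ∘ F), substitute each coordinate x_i by F_i(u, v) in f_i, and replace dx_i by d F_i = (∂F_i/∂u) du + (∂F_i/∂v) dv.
  For the x component: f_1(F) = v*(4*v - 5); d F_1 = (0) du + (3 - 4*v) dv
  For the y component: f_2(F) = v; d F_2 = (4*u - 2) du + (0) dv
  For the z component: f_3(F) = 2*v*(3 - 2*v); d F_3 = (0) du + (1) dv
Combining and collecting du, dv coefficients:
  coeff of du: 2*v*(2*u - 1)
  coeff of dv: v*(-16*v^2 + 28*v - 9)
F^* omega = (2*v*(2*u - 1)) du + (v*(-16*v^2 + 28*v - 9)) dv.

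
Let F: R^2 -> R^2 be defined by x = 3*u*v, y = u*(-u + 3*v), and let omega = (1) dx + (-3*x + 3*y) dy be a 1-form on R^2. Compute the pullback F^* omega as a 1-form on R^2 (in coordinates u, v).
F^* omega = (6*u^3 - 9*u^2*v + 3*v) du + (-9*u^3 + 3*u) dv

Using F^*(f dg) = (f ∘ F) d(g ∘ F), substitute each coordinate x_i by F_i(u, v) in f_i, and replace dx_i by d F_i = (∂F_i/∂u) du + (∂F_i/∂v) dv.
  For the x component: f_1(F) = 1; d F_1 = (3*v) du + (3*u) dv
  For the y component: f_2(F) = -3*u^2; d F_2 = (-2*u + 3*v) du + (3*u) dv
Combining and collecting du, dv coefficients:
  coeff of du: 6*u^3 - 9*u^2*v + 3*v
  coeff of dv: -9*u^3 + 3*u
F^* omega = (6*u^3 - 9*u^2*v + 3*v) du + (-9*u^3 + 3*u) dv.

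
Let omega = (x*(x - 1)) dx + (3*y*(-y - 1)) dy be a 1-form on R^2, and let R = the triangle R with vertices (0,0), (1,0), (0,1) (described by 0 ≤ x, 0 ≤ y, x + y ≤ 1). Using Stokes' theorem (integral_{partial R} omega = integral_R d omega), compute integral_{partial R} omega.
integral_(partial R) omega = 0

Stokes: integral_partial_R omega = integral_R d omega with d omega = (∂Q/∂x - ∂P/∂y) dx ∧ dy.
  ∂Q/∂x = 0
  ∂P/∂y = 0
  integrand = ∂Q/∂x - ∂P/∂y = 0.
Integrating over R: integral_0^1 integral_0^{1-x} (0) dy dx = 0.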